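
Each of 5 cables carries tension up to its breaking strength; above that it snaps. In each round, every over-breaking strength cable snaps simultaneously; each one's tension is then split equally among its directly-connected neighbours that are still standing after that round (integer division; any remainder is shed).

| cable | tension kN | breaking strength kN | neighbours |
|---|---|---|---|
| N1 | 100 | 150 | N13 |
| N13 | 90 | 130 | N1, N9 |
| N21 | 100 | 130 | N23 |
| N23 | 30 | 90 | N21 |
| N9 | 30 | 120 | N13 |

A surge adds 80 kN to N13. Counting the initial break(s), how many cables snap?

2

Round 1 — N13 at 170 > 130. N13 snaps.
  N13 sheds 170 kN to N1, N9: 85 each.
    N1: 100+85 = 185 > 150
    N9: 30+85 = 115 ≤ 120
Round 2 — N1 snaps.
  N1 sheds 185 kN: no online neighbours, lost.
No further breaks.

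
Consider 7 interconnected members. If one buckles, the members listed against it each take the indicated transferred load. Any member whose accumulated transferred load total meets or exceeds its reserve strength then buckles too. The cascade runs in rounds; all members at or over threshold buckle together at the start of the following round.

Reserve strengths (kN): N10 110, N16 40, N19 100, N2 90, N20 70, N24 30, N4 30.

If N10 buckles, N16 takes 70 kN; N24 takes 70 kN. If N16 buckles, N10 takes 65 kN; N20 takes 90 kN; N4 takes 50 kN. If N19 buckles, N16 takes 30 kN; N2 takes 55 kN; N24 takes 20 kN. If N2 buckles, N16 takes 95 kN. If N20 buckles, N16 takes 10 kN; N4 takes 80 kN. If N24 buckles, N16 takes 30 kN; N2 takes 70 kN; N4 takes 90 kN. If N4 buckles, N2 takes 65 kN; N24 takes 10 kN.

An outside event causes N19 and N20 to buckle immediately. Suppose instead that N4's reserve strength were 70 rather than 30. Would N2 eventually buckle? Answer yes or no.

yes

With N4's reserve strength at 70:
Round 1 — N19, N20 buckle (initial).
  N16: +30+10 → 40 ≥ 40
  N2: +55 → 55 < 90
  N24: +20 → 20 < 30
  N4: +80 → 80 ≥ 70
Round 2 — N16, N4 buckle.
  N10: +65 → 65 < 110
  N2: +65 → 120 ≥ 90
  N24: +10 → 30 ≥ 30
Round 3 — N2, N24 buckle.
No further bucklings.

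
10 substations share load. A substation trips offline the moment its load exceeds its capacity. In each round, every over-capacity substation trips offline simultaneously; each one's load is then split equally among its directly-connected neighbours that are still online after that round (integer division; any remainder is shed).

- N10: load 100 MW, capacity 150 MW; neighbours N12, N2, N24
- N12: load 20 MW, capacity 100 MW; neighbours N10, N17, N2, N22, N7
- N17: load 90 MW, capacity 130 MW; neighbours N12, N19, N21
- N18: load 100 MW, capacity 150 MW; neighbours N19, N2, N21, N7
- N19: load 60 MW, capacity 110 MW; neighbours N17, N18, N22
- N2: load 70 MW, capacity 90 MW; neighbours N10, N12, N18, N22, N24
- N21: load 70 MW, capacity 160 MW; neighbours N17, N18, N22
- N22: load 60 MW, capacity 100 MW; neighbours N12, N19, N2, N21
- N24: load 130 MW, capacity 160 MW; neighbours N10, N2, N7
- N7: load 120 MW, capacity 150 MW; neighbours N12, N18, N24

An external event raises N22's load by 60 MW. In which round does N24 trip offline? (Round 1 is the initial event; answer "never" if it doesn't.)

Round 1 — N22 at 120 > 100. N22 trips offline.
  N22 sheds 120 MW to N12, N19, N2, N21: 30 each.
    N12: 20+30 = 50 ≤ 100
    N19: 60+30 = 90 ≤ 110
    N2: 70+30 = 100 > 90
    N21: 70+30 = 100 ≤ 160
Round 2 — N2 trips offline.
  N2 sheds 100 MW to N10, N12, N18, N24: 25 each.
    N10: 100+25 = 125 ≤ 150
    N12: 50+25 = 75 ≤ 100
    N18: 100+25 = 125 ≤ 150
    N24: 130+25 = 155 ≤ 160
No further trips.

never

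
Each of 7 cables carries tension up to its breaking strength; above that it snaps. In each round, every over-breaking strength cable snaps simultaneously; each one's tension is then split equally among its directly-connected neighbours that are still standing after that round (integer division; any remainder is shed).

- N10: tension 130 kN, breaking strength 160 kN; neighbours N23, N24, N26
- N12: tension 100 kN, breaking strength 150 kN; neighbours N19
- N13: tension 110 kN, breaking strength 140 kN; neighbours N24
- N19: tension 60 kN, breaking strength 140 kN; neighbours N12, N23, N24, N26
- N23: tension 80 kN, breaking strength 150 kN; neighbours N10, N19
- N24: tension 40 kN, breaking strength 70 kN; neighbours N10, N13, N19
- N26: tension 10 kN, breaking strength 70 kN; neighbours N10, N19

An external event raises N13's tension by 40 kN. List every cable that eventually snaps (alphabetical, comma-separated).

N10, N12, N13, N19, N23, N24, N26

Round 1 — N13 at 150 > 140. N13 snaps.
  N13 sheds 150 kN to N24: 150 each.
    N24: 40+150 = 190 > 70
Round 2 — N24 snaps.
  N24 sheds 190 kN to N10, N19: 95 each.
    N10: 130+95 = 225 > 160
    N19: 60+95 = 155 > 140
Round 3 — N10, N19 snap.
  N10 sheds 225 kN to N23, N26: 112 each (1 lost).
    N23: 80+112 = 192 > 150
    N26: 10+112 = 122 > 70
  N19 sheds 155 kN to N12, N23, N26: 51 each (2 lost).
    N12: 100+51 = 151 > 150
    N23: 192+51 = 243 > 150
    N26: 122+51 = 173 > 70
Round 4 — N12, N23, N26 snap.
  N12 sheds 151 kN: no online neighbours, lost.
  N23 sheds 243 kN: no online neighbours, lost.
  N26 sheds 173 kN: no online neighbours, lost.
No further breaks.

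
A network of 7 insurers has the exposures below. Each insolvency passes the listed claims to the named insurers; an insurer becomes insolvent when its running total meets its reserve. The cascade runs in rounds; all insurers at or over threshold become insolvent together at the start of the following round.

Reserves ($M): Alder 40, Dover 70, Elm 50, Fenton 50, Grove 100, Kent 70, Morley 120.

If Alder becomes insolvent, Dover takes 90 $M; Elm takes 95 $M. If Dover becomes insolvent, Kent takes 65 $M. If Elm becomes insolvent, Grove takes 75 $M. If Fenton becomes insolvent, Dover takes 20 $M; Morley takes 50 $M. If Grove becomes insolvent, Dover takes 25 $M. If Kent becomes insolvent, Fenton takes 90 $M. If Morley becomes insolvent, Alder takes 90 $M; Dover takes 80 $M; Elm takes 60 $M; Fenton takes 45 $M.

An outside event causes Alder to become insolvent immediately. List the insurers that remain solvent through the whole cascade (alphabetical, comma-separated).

Round 1 — Alder becomes insolvent (initial).
  Dover: +90 → 90 ≥ 70
  Elm: +95 → 95 ≥ 50
Round 2 — Dover, Elm become insolvent.
  Grove: +75 → 75 < 100
  Kent: +65 → 65 < 70
No further insolvencies.

Fenton, Grove, Kent, Morley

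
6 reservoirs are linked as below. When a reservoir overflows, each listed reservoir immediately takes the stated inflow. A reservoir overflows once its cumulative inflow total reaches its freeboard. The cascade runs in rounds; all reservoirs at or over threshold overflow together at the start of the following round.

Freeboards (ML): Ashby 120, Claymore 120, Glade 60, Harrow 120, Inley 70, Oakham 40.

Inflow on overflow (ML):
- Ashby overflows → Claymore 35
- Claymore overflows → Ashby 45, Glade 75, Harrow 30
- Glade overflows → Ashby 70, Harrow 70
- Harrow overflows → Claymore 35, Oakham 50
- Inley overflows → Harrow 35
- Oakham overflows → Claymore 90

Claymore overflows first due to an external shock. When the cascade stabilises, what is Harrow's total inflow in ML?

Round 1 — Claymore overflows (initial).
  Ashby: +45 → 45 < 120
  Glade: +75 → 75 ≥ 60
  Harrow: +30 → 30 < 120
Round 2 — Glade overflows.
  Ashby: +70 → 115 < 120
  Harrow: +70 → 100 < 120
No further overflows.

100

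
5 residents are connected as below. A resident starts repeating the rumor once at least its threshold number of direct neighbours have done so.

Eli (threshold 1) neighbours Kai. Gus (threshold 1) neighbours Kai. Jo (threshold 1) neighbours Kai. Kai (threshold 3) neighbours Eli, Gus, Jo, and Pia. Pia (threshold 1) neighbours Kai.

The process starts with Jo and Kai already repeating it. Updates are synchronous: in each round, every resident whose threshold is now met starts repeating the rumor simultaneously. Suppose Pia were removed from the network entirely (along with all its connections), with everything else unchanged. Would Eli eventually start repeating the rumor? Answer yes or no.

yes

With Pia removed:
Round 1 — Jo, Kai start repeating the rumor (initial).
Round 2 — checking thresholds:
  Eli: 1 of 1 neighbours ≥ 1, starts repeating the rumor.
  Gus: 1 of 1 neighbours ≥ 1, starts repeating the rumor.
Round 3 — no new spreads; cascade stops.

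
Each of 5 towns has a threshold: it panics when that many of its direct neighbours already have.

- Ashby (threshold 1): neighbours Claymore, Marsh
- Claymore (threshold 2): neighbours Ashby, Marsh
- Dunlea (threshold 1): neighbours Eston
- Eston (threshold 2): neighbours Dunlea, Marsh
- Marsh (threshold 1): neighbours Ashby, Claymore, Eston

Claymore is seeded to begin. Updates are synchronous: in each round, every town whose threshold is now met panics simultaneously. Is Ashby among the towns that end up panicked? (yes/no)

yes

Round 1 — Claymore panics (initial).
Round 2 — checking thresholds:
  Ashby: 1 of 2 neighbours ≥ 1, panics.
  Marsh: 1 of 3 neighbours ≥ 1, panics.
Round 3 — no new panics; cascade stops.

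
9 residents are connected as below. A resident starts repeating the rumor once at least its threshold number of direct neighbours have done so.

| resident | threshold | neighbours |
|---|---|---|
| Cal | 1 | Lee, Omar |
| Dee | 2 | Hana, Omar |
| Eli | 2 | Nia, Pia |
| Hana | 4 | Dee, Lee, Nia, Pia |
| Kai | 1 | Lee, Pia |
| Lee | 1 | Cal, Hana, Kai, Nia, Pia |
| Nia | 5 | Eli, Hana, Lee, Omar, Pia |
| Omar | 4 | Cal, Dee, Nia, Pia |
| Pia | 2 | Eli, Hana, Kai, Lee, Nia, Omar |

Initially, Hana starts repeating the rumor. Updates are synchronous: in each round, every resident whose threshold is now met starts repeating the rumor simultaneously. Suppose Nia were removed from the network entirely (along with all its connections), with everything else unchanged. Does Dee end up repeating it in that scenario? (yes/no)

no

With Nia removed:
Round 1 — Hana starts repeating the rumor (initial).
Round 2 — checking thresholds:
  Dee: 1 of 2 neighbours < 2, holds.
  Lee: 1 of 4 neighbours ≥ 1, starts repeating the rumor.
  Pia: 1 of 5 neighbours < 2, holds.
Round 3 — checking thresholds:
  Cal: 1 of 2 neighbours ≥ 1, starts repeating the rumor.
  Dee: 1 of 2 neighbours < 2, holds.
  Kai: 1 of 2 neighbours ≥ 1, starts repeating the rumor.
  Pia: 2 of 5 neighbours ≥ 2, starts repeating the rumor.
Round 4 — no new spreads; cascade stops.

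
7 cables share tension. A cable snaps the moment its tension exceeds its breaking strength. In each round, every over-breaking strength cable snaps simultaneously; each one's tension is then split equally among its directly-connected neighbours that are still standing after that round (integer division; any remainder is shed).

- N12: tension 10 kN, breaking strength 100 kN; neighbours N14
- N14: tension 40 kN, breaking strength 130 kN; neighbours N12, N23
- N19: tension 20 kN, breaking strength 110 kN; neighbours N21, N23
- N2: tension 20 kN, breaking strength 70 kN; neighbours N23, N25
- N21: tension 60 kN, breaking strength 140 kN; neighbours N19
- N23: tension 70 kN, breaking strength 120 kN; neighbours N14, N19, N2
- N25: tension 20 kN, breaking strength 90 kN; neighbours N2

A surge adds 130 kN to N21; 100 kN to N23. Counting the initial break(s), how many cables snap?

Round 1 — N21 at 190 > 140; N23 at 170 > 120. N21, N23 snap.
  N21 sheds 190 kN to N19: 190 each.
    N19: 20+190 = 210 > 110
  N23 sheds 170 kN to N14, N19, N2: 56 each (2 lost).
    N14: 40+56 = 96 ≤ 130
    N19: 210+56 = 266 > 110
    N2: 20+56 = 76 > 70
Round 2 — N19, N2 snap.
  N19 sheds 266 kN: no online neighbours, lost.
  N2 sheds 76 kN to N25: 76 each.
    N25: 20+76 = 96 > 90
Round 3 — N25 snaps.
  N25 sheds 96 kN: no online neighbours, lost.
No further breaks.

5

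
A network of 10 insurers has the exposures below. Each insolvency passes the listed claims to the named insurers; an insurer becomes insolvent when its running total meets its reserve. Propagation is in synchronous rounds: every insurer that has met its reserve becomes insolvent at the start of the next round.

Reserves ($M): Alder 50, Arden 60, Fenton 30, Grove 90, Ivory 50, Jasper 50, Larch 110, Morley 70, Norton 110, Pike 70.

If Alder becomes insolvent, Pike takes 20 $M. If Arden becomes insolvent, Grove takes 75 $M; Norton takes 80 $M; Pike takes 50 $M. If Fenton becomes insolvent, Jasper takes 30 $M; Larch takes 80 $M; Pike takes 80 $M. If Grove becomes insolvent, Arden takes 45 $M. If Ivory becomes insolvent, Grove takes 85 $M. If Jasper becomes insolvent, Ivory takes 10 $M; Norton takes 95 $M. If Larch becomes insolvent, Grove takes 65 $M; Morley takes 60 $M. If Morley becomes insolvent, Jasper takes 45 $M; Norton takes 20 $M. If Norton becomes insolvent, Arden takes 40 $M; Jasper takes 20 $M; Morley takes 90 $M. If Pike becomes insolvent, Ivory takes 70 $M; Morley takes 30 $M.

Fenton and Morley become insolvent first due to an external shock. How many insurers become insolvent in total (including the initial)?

Round 1 — Fenton, Morley become insolvent (initial).
  Jasper: +30+45 → 75 ≥ 50
  Larch: +80 → 80 < 110
  Norton: +20 → 20 < 110
  Pike: +80 → 80 ≥ 70
Round 2 — Jasper, Pike become insolvent.
  Ivory: +10+70 → 80 ≥ 50
  Norton: +95 → 115 ≥ 110
Round 3 — Ivory, Norton become insolvent.
  Arden: +40 → 40 < 60
  Grove: +85 → 85 < 90
No further insolvencies.

6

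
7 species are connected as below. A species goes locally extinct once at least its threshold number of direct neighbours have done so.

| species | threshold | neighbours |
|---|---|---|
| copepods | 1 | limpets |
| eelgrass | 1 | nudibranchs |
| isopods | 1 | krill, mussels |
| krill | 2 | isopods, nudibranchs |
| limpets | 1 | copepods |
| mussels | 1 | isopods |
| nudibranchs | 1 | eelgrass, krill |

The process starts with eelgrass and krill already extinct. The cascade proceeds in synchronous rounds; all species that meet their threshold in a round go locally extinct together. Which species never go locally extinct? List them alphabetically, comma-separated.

Round 1 — eelgrass, krill go locally extinct (initial).
Round 2 — checking thresholds:
  isopods: 1 of 2 neighbours ≥ 1, goes locally extinct.
  nudibranchs: 2 of 2 neighbours ≥ 1, goes locally extinct.
Round 3 — checking thresholds:
  mussels: 1 of 1 neighbours ≥ 1, goes locally extinct.
Round 4 — no new extinctions; cascade stops.

copepods, limpets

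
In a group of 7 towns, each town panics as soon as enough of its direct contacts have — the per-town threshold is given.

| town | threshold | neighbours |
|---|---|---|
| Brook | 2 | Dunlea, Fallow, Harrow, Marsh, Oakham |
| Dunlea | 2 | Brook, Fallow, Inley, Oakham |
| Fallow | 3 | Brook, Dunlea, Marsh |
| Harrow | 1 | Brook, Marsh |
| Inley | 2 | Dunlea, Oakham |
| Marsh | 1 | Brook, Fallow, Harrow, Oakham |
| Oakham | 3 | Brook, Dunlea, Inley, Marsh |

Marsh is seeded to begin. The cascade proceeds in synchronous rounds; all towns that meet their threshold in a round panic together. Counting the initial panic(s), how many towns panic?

3

Round 1 — Marsh panics (initial).
Round 2 — checking thresholds:
  Brook: 1 of 5 neighbours < 2, below threshold.
  Fallow: 1 of 3 neighbours < 3, below threshold.
  Harrow: 1 of 2 neighbours ≥ 1, panics.
  Oakham: 1 of 4 neighbours < 3, below threshold.
Round 3 — checking thresholds:
  Brook: 2 of 5 neighbours ≥ 2, panics.
  Fallow: 1 of 3 neighbours < 3, below threshold.
  Oakham: 1 of 4 neighbours < 3, below threshold.
Round 4 — no new panics; cascade stops.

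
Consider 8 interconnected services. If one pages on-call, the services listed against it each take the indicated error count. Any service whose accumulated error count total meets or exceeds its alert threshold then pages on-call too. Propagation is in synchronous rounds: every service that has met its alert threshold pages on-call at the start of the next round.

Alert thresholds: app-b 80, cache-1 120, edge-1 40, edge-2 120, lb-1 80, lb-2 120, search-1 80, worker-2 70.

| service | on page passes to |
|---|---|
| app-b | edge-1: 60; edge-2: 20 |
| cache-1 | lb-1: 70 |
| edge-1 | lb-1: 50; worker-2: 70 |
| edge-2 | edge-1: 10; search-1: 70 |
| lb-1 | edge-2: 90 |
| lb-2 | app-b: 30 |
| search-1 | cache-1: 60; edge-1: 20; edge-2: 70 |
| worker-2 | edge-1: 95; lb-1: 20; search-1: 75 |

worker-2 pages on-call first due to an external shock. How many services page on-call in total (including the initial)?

2

Round 1 — worker-2 pages on-call (initial).
  edge-1: +95 → 95 ≥ 40
  lb-1: +20 → 20 < 80
  search-1: +75 → 75 < 80
Round 2 — edge-1 pages on-call.
  lb-1: +50 → 70 < 80
No further pages.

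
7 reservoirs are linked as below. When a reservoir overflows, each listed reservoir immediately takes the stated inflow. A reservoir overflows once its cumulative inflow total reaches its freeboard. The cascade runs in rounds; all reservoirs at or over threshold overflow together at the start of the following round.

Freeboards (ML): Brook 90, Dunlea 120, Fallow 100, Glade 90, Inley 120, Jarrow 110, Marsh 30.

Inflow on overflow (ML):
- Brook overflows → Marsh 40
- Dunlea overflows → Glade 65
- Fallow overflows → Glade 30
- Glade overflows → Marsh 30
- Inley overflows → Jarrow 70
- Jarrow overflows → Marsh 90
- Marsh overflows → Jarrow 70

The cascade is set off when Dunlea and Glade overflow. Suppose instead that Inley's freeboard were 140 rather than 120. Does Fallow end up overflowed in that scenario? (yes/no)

no

With Inley's freeboard at 140:
Round 1 — Dunlea, Glade overflow (initial).
  Marsh: +30 → 30 ≥ 30
Round 2 — Marsh overflows.
  Jarrow: +70 → 70 < 110
No further overflows.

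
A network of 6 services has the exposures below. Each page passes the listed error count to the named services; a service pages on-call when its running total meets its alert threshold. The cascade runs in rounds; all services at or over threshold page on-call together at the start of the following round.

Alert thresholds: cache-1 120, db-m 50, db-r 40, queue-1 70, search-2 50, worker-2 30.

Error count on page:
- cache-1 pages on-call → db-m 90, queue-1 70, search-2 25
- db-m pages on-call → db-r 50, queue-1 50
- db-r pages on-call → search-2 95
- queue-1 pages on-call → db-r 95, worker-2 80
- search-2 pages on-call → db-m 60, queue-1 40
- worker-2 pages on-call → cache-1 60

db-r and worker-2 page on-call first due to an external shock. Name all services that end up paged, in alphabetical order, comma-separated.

Round 1 — db-r, worker-2 page on-call (initial).
  cache-1: +60 → 60 < 120
  search-2: +95 → 95 ≥ 50
Round 2 — search-2 pages on-call.
  db-m: +60 → 60 ≥ 50
  queue-1: +40 → 40 < 70
Round 3 — db-m pages on-call.
  queue-1: +50 → 90 ≥ 70
Round 4 — queue-1 pages on-call.
No further pages.

db-m, db-r, queue-1, search-2, worker-2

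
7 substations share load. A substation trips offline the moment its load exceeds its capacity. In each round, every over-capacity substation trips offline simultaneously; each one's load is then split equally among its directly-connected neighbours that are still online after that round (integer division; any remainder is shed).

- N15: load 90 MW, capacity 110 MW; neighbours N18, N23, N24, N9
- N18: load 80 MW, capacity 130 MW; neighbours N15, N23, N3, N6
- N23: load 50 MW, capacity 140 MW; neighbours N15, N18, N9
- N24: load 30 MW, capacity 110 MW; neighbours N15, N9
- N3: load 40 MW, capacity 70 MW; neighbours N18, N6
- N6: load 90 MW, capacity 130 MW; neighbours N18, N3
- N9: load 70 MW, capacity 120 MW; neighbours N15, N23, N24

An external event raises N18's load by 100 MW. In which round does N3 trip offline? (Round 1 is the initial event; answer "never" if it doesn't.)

2

Round 1 — N18 at 180 > 130. N18 trips offline.
  N18 sheds 180 MW to N15, N23, N3, N6: 45 each.
    N15: 90+45 = 135 > 110
    N23: 50+45 = 95 ≤ 140
    N3: 40+45 = 85 > 70
    N6: 90+45 = 135 > 130
Round 2 — N15, N3, N6 trip offline.
  N15 sheds 135 MW to N23, N24, N9: 45 each.
    N23: 95+45 = 140 ≤ 140
    N24: 30+45 = 75 ≤ 110
    N9: 70+45 = 115 ≤ 120
  N3 sheds 85 MW: no online neighbours, lost.
  N6 sheds 135 MW: no online neighbours, lost.
No further trips.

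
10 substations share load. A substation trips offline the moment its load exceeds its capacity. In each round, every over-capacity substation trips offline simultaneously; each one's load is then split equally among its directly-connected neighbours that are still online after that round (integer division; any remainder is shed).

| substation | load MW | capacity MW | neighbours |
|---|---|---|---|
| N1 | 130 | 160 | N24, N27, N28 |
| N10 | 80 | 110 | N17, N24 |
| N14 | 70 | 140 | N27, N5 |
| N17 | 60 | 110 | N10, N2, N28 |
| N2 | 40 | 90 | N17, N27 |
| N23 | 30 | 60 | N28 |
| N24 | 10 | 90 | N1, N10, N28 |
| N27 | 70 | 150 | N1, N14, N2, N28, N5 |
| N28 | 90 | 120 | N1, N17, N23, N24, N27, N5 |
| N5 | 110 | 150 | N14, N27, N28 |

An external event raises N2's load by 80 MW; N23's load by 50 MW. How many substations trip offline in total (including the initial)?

Round 1 — N2 at 120 > 90; N23 at 80 > 60. N2, N23 trip offline.
  N2 sheds 120 MW to N17, N27: 60 each.
    N17: 60+60 = 120 > 110
    N27: 70+60 = 130 ≤ 150
  N23 sheds 80 MW to N28: 80 each.
    N28: 90+80 = 170 > 120
Round 2 — N17, N28 trip offline.
  N17 sheds 120 MW to N10: 120 each.
    N10: 80+120 = 200 > 110
  N28 sheds 170 MW to N1, N24, N27, N5: 42 each (2 lost).
    N1: 130+42 = 172 > 160
    N24: 10+42 = 52 ≤ 90
    N27: 130+42 = 172 > 150
    N5: 110+42 = 152 > 150
Round 3 — N1, N10, N27, N5 trip offline.
  N1 sheds 172 MW to N24: 172 each.
    N24: 52+172 = 224 > 90
  N10 sheds 200 MW to N24: 200 each.
    N24: 224+200 = 424 > 90
  N27 sheds 172 MW to N14: 172 each.
    N14: 70+172 = 242 > 140
  N5 sheds 152 MW to N14: 152 each.
    N14: 242+152 = 394 > 140
Round 4 — N14, N24 trip offline.
  N14 sheds 394 MW: no online neighbours, lost.
  N24 sheds 424 MW: no online neighbours, lost.
No further trips.

10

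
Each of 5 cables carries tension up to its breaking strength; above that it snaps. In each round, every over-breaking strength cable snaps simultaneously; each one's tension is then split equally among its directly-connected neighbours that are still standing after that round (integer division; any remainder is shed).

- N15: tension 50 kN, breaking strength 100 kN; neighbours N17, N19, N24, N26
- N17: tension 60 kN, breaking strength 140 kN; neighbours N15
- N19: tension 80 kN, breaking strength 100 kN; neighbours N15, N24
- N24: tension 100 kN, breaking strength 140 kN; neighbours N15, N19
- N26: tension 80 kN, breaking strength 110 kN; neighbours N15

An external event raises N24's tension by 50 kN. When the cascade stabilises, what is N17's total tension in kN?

Round 1 — N24 at 150 > 140. N24 snaps.
  N24 sheds 150 kN to N15, N19: 75 each.
    N15: 50+75 = 125 > 100
    N19: 80+75 = 155 > 100
Round 2 — N15, N19 snap.
  N15 sheds 125 kN to N17, N26: 62 each (1 lost).
    N17: 60+62 = 122 ≤ 140
    N26: 80+62 = 142 > 110
  N19 sheds 155 kN: no online neighbours, lost.
Round 3 — N26 snaps.
  N26 sheds 142 kN: no online neighbours, lost.
No further breaks.

122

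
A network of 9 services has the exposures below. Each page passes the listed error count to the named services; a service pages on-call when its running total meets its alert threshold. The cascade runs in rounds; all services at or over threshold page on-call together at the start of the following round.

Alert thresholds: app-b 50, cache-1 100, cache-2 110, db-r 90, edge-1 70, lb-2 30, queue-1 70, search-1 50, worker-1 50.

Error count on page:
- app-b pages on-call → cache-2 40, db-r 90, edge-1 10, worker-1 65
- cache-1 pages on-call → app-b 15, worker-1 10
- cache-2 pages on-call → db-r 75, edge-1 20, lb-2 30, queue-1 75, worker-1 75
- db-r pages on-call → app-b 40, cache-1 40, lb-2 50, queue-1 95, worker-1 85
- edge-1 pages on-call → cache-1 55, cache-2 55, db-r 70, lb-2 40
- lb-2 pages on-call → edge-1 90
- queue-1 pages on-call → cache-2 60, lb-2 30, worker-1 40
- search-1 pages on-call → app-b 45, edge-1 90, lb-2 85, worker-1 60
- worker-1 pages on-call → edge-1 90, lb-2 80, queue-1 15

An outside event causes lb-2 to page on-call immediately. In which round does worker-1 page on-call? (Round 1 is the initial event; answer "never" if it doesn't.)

never

Round 1 — lb-2 pages on-call (initial).
  edge-1: +90 → 90 ≥ 70
Round 2 — edge-1 pages on-call.
  cache-1: +55 → 55 < 100
  cache-2: +55 → 55 < 110
  db-r: +70 → 70 < 90
No further pages.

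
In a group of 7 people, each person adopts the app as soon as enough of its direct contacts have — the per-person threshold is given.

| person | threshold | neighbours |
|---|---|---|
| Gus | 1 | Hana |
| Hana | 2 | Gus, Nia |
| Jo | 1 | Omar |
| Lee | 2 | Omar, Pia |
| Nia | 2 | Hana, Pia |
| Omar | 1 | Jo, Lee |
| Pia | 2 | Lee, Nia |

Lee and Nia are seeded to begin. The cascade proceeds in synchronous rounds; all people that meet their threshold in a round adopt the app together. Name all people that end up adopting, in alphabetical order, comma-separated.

Round 1 — Lee, Nia adopt the app (initial).
Round 2 — checking thresholds:
  Hana: 1 of 2 neighbours < 2, holds.
  Omar: 1 of 2 neighbours ≥ 1, adopts the app.
  Pia: 2 of 2 neighbours ≥ 2, adopts the app.
Round 3 — checking thresholds:
  Hana: 1 of 2 neighbours < 2, holds.
  Jo: 1 of 1 neighbours ≥ 1, adopts the app.
Round 4 — no new adoptions; cascade stops.

Jo, Lee, Nia, Omar, Pia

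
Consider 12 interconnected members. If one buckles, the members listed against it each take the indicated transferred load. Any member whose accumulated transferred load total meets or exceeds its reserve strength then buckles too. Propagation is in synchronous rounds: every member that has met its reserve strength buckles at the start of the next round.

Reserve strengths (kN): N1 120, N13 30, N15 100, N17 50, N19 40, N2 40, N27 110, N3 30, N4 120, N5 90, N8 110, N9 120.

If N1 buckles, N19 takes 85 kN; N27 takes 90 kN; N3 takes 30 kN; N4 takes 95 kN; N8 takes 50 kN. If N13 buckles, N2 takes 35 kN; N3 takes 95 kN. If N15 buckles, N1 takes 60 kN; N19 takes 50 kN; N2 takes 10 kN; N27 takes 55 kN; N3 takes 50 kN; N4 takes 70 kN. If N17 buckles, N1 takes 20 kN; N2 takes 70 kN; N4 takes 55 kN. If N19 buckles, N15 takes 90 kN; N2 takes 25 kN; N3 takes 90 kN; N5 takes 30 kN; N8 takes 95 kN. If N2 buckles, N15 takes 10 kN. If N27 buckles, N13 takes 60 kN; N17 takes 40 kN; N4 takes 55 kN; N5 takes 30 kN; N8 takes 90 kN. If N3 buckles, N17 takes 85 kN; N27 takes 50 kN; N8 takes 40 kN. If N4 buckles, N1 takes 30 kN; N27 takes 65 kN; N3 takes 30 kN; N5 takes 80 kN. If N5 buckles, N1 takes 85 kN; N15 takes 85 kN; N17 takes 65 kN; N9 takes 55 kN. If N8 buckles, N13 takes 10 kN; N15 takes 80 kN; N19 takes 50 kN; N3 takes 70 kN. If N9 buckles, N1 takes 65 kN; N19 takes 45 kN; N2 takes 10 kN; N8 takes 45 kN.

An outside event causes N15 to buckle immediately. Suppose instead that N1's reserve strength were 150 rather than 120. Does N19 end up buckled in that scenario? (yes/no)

With N1's reserve strength at 150:
Round 1 — N15 buckles (initial).
  N1: +60 → 60 < 150
  N19: +50 → 50 ≥ 40
  N2: +10 → 10 < 40
  N27: +55 → 55 < 110
  N3: +50 → 50 ≥ 30
  N4: +70 → 70 < 120
Round 2 — N19, N3 buckle.
  N17: +85 → 85 ≥ 50
  N2: +25 → 35 < 40
  N27: +50 → 105 < 110
  N5: +30 → 30 < 90
  N8: +95+40 → 135 ≥ 110
Round 3 — N17, N8 buckle.
  N1: +20 → 80 < 150
  N13: +10 → 10 < 30
  N2: +70 → 105 ≥ 40
  N4: +55 → 125 ≥ 120
Round 4 — N2, N4 buckle.
  N1: +30 → 110 < 150
  N27: +65 → 170 ≥ 110
  N5: +80 → 110 ≥ 90
Round 5 — N27, N5 buckle.
  N1: +85 → 195 ≥ 150
  N13: +60 → 70 ≥ 30
  N9: +55 → 55 < 120
Round 6 — N1, N13 buckle.
No further bucklings.

yes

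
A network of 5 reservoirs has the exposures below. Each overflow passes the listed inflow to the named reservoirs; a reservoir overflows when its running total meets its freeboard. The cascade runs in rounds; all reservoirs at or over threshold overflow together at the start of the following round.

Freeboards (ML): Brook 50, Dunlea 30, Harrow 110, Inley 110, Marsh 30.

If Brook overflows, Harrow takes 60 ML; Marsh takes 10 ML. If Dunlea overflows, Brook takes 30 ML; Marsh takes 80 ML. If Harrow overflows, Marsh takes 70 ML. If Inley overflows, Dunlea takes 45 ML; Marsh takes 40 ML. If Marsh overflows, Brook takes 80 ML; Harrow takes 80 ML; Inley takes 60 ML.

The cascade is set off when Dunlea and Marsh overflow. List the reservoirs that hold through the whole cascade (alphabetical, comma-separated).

Round 1 — Dunlea, Marsh overflow (initial).
  Brook: +30+80 → 110 ≥ 50
  Harrow: +80 → 80 < 110
  Inley: +60 → 60 < 110
Round 2 — Brook overflows.
  Harrow: +60 → 140 ≥ 110
Round 3 — Harrow overflows.
No further overflows.

Inley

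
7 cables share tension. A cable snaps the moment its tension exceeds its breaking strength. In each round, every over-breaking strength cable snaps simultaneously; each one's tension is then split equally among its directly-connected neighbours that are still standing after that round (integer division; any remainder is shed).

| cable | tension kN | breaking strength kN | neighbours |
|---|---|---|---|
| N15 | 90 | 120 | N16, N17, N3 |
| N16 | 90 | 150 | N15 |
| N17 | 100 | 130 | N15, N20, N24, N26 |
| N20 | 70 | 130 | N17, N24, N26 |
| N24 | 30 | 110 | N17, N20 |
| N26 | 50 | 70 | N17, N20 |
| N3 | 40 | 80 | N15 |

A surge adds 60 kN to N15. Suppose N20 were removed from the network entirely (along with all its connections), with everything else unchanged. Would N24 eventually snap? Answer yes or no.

With N20 removed:
Round 1 — N15 at 150 > 120. N15 snaps.
  N15 sheds 150 kN to N16, N17, N3: 50 each.
    N16: 90+50 = 140 ≤ 150
    N17: 100+50 = 150 > 130
    N3: 40+50 = 90 > 80
Round 2 — N17, N3 snap.
  N17 sheds 150 kN to N24, N26: 75 each.
    N24: 30+75 = 105 ≤ 110
    N26: 50+75 = 125 > 70
  N3 sheds 90 kN: no online neighbours, lost.
Round 3 — N26 snaps.
  N26 sheds 125 kN: no online neighbours, lost.
No further breaks.

no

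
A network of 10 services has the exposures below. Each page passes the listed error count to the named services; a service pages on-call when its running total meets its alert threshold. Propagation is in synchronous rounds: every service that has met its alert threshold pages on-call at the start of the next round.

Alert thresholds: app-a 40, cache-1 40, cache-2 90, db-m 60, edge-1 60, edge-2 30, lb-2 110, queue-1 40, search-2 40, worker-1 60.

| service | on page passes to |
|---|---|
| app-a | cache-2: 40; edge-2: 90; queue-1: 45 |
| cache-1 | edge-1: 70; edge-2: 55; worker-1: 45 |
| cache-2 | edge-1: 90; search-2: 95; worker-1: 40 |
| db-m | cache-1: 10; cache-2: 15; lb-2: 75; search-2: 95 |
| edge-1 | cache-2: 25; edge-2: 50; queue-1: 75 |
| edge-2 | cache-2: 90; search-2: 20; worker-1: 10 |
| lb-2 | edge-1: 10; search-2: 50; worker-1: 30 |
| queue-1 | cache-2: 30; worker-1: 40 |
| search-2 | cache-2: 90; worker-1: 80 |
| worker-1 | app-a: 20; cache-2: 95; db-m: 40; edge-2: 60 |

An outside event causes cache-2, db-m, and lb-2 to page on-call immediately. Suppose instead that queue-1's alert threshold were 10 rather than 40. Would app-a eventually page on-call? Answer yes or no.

With queue-1's alert threshold at 10:
Round 1 — cache-2, db-m, lb-2 page on-call (initial).
  cache-1: +10 → 10 < 40
  edge-1: +90+10 → 100 ≥ 60
  search-2: +95+95+50 → 240 ≥ 40
  worker-1: +40+30 → 70 ≥ 60
Round 2 — edge-1, search-2, worker-1 page on-call.
  app-a: +20 → 20 < 40
  edge-2: +50+60 → 110 ≥ 30
  queue-1: +75 → 75 ≥ 10
Round 3 — edge-2, queue-1 page on-call.
No further pages.

no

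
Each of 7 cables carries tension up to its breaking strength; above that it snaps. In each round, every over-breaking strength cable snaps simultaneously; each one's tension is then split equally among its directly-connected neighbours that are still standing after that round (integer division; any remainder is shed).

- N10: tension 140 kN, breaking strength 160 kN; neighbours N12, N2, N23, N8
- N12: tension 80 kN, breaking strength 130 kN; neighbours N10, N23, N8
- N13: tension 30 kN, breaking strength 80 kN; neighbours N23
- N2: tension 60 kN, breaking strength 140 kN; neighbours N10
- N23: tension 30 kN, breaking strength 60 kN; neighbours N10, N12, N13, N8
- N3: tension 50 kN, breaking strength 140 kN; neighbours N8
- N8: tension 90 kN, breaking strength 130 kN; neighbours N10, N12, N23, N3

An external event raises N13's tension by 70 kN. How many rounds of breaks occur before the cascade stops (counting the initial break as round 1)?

Round 1 — N13 at 100 > 80. N13 snaps.
  N13 sheds 100 kN to N23: 100 each.
    N23: 30+100 = 130 > 60
Round 2 — N23 snaps.
  N23 sheds 130 kN to N10, N12, N8: 43 each (1 lost).
    N10: 140+43 = 183 > 160
    N12: 80+43 = 123 ≤ 130
    N8: 90+43 = 133 > 130
Round 3 — N10, N8 snap.
  N10 sheds 183 kN to N12, N2: 91 each (1 lost).
    N12: 123+91 = 214 > 130
    N2: 60+91 = 151 > 140
  N8 sheds 133 kN to N12, N3: 66 each (1 lost).
    N12: 214+66 = 280 > 130
    N3: 50+66 = 116 ≤ 140
Round 4 — N12, N2 snap.
  N12 sheds 280 kN: no online neighbours, lost.
  N2 sheds 151 kN: no online neighbours, lost.
No further breaks.

4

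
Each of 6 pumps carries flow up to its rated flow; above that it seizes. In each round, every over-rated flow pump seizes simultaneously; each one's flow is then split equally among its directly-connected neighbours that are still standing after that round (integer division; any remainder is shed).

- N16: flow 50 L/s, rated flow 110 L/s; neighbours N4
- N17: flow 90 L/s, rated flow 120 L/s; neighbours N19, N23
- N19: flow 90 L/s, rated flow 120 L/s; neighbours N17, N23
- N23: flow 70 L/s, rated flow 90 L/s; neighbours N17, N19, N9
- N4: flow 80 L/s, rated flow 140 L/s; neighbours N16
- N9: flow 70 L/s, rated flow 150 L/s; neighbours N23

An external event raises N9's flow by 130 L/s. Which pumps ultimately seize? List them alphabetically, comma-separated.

Round 1 — N9 at 200 > 150. N9 seizes.
  N9 sheds 200 L/s to N23: 200 each.
    N23: 70+200 = 270 > 90
Round 2 — N23 seizes.
  N23 sheds 270 L/s to N17, N19: 135 each.
    N17: 90+135 = 225 > 120
    N19: 90+135 = 225 > 120
Round 3 — N17, N19 seize.
  N17 sheds 225 L/s: no online neighbours, lost.
  N19 sheds 225 L/s: no online neighbours, lost.
No further seizures.

N17, N19, N23, N9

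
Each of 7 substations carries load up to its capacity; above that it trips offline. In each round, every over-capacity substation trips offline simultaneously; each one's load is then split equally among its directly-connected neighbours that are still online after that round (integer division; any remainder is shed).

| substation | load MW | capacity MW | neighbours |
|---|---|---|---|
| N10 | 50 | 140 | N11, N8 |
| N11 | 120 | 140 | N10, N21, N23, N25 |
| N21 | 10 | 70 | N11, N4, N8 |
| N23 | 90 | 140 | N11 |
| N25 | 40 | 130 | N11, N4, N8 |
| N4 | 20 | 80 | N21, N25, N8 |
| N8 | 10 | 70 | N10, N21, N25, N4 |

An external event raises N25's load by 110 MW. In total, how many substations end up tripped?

Round 1 — N25 at 150 > 130. N25 trips offline.
  N25 sheds 150 MW to N11, N4, N8: 50 each.
    N11: 120+50 = 170 > 140
    N4: 20+50 = 70 ≤ 80
    N8: 10+50 = 60 ≤ 70
Round 2 — N11 trips offline.
  N11 sheds 170 MW to N10, N21, N23: 56 each (2 lost).
    N10: 50+56 = 106 ≤ 140
    N21: 10+56 = 66 ≤ 70
    N23: 90+56 = 146 > 140
Round 3 — N23 trips offline.
  N23 sheds 146 MW: no online neighbours, lost.
No further trips.

3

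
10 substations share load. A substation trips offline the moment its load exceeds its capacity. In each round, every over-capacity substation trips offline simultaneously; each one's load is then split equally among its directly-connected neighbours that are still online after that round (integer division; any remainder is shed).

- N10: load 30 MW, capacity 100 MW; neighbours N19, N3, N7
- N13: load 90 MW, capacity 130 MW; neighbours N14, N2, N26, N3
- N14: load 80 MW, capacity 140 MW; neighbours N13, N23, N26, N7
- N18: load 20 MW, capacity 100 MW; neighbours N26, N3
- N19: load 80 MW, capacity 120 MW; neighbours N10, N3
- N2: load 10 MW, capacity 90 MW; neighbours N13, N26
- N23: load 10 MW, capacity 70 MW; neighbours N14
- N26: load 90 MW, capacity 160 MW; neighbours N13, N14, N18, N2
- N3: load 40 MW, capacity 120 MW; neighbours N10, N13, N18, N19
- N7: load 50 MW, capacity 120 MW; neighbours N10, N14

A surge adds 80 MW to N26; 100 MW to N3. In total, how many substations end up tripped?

Round 1 — N26 at 170 > 160; N3 at 140 > 120. N26, N3 trip offline.
  N26 sheds 170 MW to N13, N14, N18, N2: 42 each (2 lost).
    N13: 90+42 = 132 > 130
    N14: 80+42 = 122 ≤ 140
    N18: 20+42 = 62 ≤ 100
    N2: 10+42 = 52 ≤ 90
  N3 sheds 140 MW to N10, N13, N18, N19: 35 each.
    N10: 30+35 = 65 ≤ 100
    N13: 132+35 = 167 > 130
    N18: 62+35 = 97 ≤ 100
    N19: 80+35 = 115 ≤ 120
Round 2 — N13 trips offline.
  N13 sheds 167 MW to N14, N2: 83 each (1 lost).
    N14: 122+83 = 205 > 140
    N2: 52+83 = 135 > 90
Round 3 — N14, N2 trip offline.
  N14 sheds 205 MW to N23, N7: 102 each (1 lost).
    N23: 10+102 = 112 > 70
    N7: 50+102 = 152 > 120
  N2 sheds 135 MW: no online neighbours, lost.
Round 4 — N23, N7 trip offline.
  N23 sheds 112 MW: no online neighbours, lost.
  N7 sheds 152 MW to N10: 152 each.
    N10: 65+152 = 217 > 100
Round 5 — N10 trips offline.
  N10 sheds 217 MW to N19: 217 each.
    N19: 115+217 = 332 > 120
Round 6 — N19 trips offline.
  N19 sheds 332 MW: no online neighbours, lost.
No further trips.

9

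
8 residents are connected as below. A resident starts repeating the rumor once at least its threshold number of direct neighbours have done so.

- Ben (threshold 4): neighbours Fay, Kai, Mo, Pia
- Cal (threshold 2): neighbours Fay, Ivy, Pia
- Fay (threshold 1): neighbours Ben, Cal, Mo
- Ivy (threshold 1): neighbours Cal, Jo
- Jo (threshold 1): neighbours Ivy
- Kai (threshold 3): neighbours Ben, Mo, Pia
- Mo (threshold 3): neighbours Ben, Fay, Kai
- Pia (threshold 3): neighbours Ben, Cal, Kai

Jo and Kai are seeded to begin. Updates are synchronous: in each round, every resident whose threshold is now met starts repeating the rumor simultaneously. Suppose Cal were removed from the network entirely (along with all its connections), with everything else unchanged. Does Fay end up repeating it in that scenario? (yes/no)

With Cal removed:
Round 1 — Jo, Kai start repeating the rumor (initial).
Round 2 — checking thresholds:
  Ben: 1 of 4 neighbours < 4, below threshold.
  Ivy: 1 of 1 neighbours ≥ 1, starts repeating the rumor.
  Mo: 1 of 3 neighbours < 3, below threshold.
  Pia: 1 of 2 neighbours < 3, below threshold.
Round 3 — no new spreads; cascade stops.

no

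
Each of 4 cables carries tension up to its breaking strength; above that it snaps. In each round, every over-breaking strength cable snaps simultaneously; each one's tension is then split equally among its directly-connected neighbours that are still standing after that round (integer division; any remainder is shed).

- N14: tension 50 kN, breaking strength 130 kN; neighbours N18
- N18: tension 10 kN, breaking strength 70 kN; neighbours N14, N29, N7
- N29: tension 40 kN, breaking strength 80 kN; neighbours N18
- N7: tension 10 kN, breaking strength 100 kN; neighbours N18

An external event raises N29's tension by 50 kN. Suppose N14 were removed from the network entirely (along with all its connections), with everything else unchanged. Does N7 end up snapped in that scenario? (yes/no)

With N14 removed:
Round 1 — N29 at 90 > 80. N29 snaps.
  N29 sheds 90 kN to N18: 90 each.
    N18: 10+90 = 100 > 70
Round 2 — N18 snaps.
  N18 sheds 100 kN to N7: 100 each.
    N7: 10+100 = 110 > 100
Round 3 — N7 snaps.
  N7 sheds 110 kN: no online neighbours, lost.
No further breaks.

yes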